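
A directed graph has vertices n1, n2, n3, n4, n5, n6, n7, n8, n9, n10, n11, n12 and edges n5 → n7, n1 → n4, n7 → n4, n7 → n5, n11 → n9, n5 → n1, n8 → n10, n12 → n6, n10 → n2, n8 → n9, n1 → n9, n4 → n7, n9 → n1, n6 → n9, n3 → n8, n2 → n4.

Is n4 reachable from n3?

Yes

Explore from n3.
Distance 1: reach n8.
Distance 2: reach n9, n10.
Distance 3: reach n1, n2.
Distance 4: reach n4.
Found n4.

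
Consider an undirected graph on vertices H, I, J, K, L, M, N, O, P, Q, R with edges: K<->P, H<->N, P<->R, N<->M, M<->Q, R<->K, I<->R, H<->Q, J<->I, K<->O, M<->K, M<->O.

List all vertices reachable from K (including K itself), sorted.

Start at K.
Its neighbours: M, O, P, R.
Then their neighbours: I, N, Q.
Then next layer: H, J.
Nothing further is reachable.

H, I, J, K, M, N, O, P, Q, R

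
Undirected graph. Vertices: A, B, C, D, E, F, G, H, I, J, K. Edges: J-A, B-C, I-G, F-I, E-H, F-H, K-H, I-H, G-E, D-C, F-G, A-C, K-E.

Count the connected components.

2

From A: component {A, B, C, D, J}.
From E: component {E, F, G, H, I, K}.
That's 2 components.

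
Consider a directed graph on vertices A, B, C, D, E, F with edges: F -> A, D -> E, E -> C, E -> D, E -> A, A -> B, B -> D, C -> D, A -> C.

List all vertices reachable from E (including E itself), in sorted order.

A, B, C, D, E

Start at E.
Its neighbours: A, C, D.
Then their neighbours: B.
Nothing further is reachable.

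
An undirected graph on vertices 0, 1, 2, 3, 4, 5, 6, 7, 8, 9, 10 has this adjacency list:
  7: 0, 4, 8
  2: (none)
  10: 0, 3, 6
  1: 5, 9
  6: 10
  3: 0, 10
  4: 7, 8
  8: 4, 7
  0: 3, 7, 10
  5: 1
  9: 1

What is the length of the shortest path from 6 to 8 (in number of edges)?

4

Distance 0: 6.
Distance 1: 10.
Distance 2: 0, 3.
Distance 3: 7.
Distance 4: 4, 8 — contains 8.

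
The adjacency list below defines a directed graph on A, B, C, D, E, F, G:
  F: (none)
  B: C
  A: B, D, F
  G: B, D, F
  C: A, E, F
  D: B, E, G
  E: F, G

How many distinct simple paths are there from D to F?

12

D→B→C→A→F
D→B→C→E→F
D→B→C→E→G→F
D→B→C→F
D→E→F
D→E→G→B→C→A→F
D→E→G→B→C→F
D→E→G→F
D→G→B→C→A→F
D→G→B→C→E→F
D→G→B→C→F
D→G→F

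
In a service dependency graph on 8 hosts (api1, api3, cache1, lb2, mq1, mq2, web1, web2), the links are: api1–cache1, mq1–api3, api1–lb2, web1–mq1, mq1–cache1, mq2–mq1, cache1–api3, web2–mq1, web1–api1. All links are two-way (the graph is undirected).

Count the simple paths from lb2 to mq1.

lb2–api1–cache1–api3–mq1
lb2–api1–cache1–mq1
lb2–api1–web1–mq1

3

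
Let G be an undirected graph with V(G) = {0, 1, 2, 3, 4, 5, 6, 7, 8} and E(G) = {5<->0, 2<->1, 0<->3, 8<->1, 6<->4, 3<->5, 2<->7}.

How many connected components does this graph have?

From 0: component {0, 3, 5}.
From 1: component {1, 2, 7, 8}.
From 4: component {4, 6}.
That's 3 components.

3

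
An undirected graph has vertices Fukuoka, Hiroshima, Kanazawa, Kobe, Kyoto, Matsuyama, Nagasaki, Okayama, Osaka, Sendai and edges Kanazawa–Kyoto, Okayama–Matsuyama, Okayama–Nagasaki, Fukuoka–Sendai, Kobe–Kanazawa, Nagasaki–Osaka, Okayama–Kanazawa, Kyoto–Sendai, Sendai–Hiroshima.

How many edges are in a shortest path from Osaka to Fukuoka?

Distance 0: Osaka.
Distance 1: Nagasaki.
Distance 2: Okayama.
Distance 3: Kanazawa, Matsuyama.
Distance 4: Kobe, Kyoto.
Distance 5: Sendai.
Distance 6: Fukuoka, Hiroshima — contains Fukuoka.

6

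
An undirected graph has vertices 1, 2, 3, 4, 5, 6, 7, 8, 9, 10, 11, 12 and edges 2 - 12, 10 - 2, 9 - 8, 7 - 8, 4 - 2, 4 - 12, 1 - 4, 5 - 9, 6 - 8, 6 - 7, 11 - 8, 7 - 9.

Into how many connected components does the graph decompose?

3

From 1: component {1, 2, 4, 10, 12}.
From 3: component {3}.
From 5: component {5, 6, 7, 8, 9, 11}.
That's 3 components.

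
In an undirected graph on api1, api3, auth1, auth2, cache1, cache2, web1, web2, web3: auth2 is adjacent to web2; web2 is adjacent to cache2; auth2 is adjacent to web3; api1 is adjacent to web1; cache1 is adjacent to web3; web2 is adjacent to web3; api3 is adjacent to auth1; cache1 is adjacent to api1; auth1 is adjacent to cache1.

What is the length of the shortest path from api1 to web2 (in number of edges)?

3

Distance 0: api1.
Distance 1: cache1, web1.
Distance 2: auth1, web3.
Distance 3: api3, auth2, web2 — contains web2.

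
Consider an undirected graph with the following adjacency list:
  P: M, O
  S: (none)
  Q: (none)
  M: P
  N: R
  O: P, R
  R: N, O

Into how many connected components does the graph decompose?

From M: component {M, N, O, P, R}.
From Q: component {Q}.
From S: component {S}.
That's 3 components.

3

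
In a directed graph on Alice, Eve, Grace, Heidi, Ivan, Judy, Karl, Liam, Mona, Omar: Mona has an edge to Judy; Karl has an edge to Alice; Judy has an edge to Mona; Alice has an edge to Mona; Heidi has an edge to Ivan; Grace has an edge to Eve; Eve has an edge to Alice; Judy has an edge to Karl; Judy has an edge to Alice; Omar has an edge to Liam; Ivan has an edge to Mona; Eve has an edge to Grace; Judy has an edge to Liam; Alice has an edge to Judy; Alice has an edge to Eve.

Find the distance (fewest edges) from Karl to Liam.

3

Distance 0: Karl.
Distance 1: Alice.
Distance 2: Eve, Judy, Mona.
Distance 3: Grace, Liam — contains Liam.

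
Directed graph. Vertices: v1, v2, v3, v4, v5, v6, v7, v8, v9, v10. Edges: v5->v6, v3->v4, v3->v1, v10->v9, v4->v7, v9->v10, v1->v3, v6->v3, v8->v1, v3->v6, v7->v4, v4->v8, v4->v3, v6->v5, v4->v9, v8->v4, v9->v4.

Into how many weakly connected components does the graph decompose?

From v1: component {v1, v3, v4, v5, v6, v7, v8, v9, v10}.
From v2: component {v2}.
That's 2 components.

2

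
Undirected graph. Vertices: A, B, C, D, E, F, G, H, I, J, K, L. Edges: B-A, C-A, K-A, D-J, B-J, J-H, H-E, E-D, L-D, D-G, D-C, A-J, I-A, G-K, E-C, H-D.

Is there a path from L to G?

Explore from L.
Distance 1: reach D.
Distance 2: reach C, E, G, H, J.
Found G.

Yes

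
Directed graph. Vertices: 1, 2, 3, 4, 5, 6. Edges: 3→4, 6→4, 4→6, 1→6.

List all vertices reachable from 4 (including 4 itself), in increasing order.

4, 6

Start at 4.
Its neighbours: 6.
Nothing further is reachable.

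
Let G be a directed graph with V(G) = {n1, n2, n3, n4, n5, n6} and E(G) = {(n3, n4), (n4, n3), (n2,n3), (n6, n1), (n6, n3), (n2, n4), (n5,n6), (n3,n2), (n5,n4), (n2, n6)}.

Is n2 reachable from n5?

Yes

Explore from n5.
Distance 1: reach n4, n6.
Distance 2: reach n1, n3.
Distance 3: reach n2.
Found n2.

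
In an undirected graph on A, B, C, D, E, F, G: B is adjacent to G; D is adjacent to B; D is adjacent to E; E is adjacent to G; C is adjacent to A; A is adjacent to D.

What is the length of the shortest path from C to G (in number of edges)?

4

Distance 0: C.
Distance 1: A.
Distance 2: D.
Distance 3: B, E.
Distance 4: G — contains G.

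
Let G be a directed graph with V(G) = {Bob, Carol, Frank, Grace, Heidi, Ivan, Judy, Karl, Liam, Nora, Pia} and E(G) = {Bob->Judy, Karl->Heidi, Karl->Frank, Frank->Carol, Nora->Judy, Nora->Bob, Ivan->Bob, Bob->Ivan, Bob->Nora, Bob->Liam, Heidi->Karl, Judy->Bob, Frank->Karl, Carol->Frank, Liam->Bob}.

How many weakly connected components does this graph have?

4

From Bob: component {Bob, Ivan, Judy, Liam, Nora}.
From Carol: component {Carol, Frank, Heidi, Karl}.
From Grace: component {Grace}.
From Pia: component {Pia}.
That's 4 components.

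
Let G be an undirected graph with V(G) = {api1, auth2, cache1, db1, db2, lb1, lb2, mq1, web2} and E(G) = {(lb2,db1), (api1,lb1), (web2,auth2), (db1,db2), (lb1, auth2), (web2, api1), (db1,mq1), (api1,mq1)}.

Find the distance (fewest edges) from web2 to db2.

Distance 0: web2.
Distance 1: api1, auth2.
Distance 2: lb1, mq1.
Distance 3: db1.
Distance 4: db2, lb2 — contains db2.

4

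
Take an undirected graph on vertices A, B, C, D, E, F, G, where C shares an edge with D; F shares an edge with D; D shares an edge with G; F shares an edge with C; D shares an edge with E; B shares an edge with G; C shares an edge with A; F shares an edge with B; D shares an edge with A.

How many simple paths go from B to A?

B–F–C–A
B–F–C–D–A
B–F–D–A
B–F–D–C–A
B–G–D–A
B–G–D–C–A
B–G–D–F–C–A

7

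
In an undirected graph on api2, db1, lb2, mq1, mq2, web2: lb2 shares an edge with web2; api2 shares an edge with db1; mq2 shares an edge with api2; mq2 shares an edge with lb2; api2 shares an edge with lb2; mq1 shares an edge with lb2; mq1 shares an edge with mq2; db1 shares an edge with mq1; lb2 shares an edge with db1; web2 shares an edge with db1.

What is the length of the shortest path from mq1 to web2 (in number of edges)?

2

Distance 0: mq1.
Distance 1: db1, lb2, mq2.
Distance 2: api2, web2 — contains web2.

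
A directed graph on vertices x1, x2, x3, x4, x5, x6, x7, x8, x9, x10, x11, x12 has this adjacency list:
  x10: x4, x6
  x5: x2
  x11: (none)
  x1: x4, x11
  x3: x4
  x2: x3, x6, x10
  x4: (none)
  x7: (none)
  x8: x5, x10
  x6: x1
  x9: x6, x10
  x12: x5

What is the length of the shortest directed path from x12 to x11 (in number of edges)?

Distance 0: x12.
Distance 1: x5.
Distance 2: x2.
Distance 3: x3, x6, x10.
Distance 4: x1, x4.
Distance 5: x11 — contains x11.

5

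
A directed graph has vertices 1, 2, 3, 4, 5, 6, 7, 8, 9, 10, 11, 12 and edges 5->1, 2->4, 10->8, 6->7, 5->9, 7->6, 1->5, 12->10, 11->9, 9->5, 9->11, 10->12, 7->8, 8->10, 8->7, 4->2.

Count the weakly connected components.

4

From 1: component {1, 5, 9, 11}.
From 2: component {2, 4}.
From 3: component {3}.
From 6: component {6, 7, 8, 10, 12}.
That's 4 components.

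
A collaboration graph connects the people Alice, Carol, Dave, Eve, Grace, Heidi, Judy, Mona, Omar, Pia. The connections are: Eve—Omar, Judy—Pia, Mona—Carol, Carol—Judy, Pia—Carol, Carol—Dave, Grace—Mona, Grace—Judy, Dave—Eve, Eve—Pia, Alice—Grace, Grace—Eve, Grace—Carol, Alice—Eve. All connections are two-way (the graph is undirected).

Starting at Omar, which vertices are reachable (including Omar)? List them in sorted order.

Alice, Carol, Dave, Eve, Grace, Judy, Mona, Omar, Pia

Start at Omar.
Its neighbours: Eve.
Then their neighbours: Alice, Dave, Grace, Pia.
Then next layer: Carol, Judy, Mona.
Nothing further is reachable.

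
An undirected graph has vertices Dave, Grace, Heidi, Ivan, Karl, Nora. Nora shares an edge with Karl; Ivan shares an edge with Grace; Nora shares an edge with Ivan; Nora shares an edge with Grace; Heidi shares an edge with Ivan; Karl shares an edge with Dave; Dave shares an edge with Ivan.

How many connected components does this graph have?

1

From Dave: component {Dave, Grace, Heidi, Ivan, Karl, Nora}.
That's 1 component.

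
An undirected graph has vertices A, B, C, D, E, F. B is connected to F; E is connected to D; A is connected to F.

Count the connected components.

3

From A: component {A, B, F}.
From C: component {C}.
From D: component {D, E}.
That's 3 components.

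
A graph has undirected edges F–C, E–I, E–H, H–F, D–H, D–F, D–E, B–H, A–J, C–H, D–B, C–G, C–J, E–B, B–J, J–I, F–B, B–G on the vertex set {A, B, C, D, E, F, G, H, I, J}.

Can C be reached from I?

Explore from I.
Distance 1: reach E, J.
Distance 2: reach A, B, C, D, H.
Found C.

Yes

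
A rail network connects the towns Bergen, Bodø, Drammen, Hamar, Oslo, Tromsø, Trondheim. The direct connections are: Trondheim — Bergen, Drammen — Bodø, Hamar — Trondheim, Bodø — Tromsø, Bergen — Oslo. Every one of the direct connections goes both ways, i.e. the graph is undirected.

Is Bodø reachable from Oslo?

Explore from Oslo.
Distance 1: reach Bergen.
Distance 2: reach Trondheim.
Distance 3: reach Hamar.
The search is exhausted without reaching Bodø; it lies in a different component.

No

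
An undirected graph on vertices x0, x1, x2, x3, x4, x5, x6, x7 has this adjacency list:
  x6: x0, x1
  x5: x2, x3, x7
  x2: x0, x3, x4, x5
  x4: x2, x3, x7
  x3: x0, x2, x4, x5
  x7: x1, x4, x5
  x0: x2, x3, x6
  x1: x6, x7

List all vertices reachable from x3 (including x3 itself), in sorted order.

x0, x1, x2, x3, x4, x5, x6, x7

Start at x3.
Its neighbours: x0, x2, x4, x5.
Then their neighbours: x6, x7.
Then next layer: x1.
Every vertex is now reached.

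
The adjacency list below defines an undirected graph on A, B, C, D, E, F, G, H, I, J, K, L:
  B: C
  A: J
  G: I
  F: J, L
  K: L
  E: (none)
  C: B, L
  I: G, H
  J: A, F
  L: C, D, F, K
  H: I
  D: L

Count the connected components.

3

From A: component {A, B, C, D, F, J, K, L}.
From E: component {E}.
From G: component {G, H, I}.
That's 3 components.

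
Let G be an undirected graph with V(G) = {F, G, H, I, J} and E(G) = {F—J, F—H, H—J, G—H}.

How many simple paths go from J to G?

J–F–H–G
J–H–G

2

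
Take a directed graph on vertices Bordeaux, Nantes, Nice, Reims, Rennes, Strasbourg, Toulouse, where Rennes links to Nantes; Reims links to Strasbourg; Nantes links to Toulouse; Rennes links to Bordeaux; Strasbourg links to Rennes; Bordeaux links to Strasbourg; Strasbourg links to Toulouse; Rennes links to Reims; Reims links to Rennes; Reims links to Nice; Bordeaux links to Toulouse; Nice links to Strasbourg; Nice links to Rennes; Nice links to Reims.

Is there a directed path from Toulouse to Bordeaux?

Toulouse has no outgoing edges, so nothing is reachable from it.

No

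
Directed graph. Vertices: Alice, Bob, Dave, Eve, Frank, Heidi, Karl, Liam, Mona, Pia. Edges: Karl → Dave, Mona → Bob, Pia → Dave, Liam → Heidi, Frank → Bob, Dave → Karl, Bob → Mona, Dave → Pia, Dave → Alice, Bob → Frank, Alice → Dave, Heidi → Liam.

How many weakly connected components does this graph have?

4

From Alice: component {Alice, Dave, Karl, Pia}.
From Bob: component {Bob, Frank, Mona}.
From Eve: component {Eve}.
From Heidi: component {Heidi, Liam}.
That's 4 components.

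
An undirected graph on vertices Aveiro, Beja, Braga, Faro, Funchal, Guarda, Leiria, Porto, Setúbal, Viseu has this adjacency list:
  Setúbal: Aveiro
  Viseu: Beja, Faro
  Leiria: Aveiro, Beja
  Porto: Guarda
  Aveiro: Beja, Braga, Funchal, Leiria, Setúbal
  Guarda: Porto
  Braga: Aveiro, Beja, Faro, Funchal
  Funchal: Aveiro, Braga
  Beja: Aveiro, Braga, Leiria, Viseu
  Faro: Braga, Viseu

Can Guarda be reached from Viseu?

Explore from Viseu.
Distance 1: reach Beja, Faro.
Distance 2: reach Aveiro, Braga, Leiria.
Distance 3: reach Funchal, Setúbal.
The search is exhausted without reaching Guarda; it lies in a different component.

No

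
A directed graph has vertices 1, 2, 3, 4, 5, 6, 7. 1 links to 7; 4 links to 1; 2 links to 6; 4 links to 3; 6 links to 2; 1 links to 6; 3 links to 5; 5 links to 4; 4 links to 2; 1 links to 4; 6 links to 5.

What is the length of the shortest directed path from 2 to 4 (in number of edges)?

Distance 0: 2.
Distance 1: 6.
Distance 2: 5.
Distance 3: 4 — contains 4.

3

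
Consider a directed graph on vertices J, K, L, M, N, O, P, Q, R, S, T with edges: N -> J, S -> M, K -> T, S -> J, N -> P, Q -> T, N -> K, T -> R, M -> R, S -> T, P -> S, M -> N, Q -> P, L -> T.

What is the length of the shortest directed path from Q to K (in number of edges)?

Distance 0: Q.
Distance 1: P, T.
Distance 2: R, S.
Distance 3: J, M.
Distance 4: N.
Distance 5: K — contains K.

5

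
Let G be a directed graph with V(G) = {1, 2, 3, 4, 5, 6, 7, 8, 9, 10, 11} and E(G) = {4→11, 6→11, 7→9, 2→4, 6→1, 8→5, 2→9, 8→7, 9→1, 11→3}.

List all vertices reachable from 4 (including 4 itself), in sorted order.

Start at 4.
Its neighbours: 11.
Then their neighbours: 3.
Nothing further is reachable.

3, 4, 11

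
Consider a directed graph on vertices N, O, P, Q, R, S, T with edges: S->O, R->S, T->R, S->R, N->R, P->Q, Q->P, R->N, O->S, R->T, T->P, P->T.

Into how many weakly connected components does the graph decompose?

From N: component {N, O, P, Q, R, S, T}.
That's 1 component.

1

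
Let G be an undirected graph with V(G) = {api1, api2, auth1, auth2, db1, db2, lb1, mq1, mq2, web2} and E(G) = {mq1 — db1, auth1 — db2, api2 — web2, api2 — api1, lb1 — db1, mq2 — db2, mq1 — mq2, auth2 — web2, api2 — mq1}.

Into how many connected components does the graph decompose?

From api1: component {api1, api2, auth1, auth2, db1, db2, lb1, mq1, mq2, web2}.
That's 1 component.

1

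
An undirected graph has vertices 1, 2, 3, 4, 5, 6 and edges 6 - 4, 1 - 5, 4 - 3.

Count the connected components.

3

From 1: component {1, 5}.
From 2: component {2}.
From 3: component {3, 4, 6}.
That's 3 components.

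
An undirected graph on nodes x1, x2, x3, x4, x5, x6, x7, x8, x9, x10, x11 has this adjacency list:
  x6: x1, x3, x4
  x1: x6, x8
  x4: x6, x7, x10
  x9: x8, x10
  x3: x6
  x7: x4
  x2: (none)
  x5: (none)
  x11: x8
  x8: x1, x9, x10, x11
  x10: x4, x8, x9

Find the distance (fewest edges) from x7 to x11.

Distance 0: x7.
Distance 1: x4.
Distance 2: x6, x10.
Distance 3: x1, x3, x8, x9.
Distance 4: x11 — contains x11.

4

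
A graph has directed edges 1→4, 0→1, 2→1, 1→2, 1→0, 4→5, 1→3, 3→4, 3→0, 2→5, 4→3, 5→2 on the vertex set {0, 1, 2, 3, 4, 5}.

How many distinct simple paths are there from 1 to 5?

3

1→2→5
1→3→4→5
1→4→5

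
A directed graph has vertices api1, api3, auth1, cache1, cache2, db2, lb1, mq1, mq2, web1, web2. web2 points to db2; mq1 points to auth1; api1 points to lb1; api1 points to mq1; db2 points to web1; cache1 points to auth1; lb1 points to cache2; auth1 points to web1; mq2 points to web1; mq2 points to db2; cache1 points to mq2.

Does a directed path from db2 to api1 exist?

Explore from db2.
Distance 1: reach web1.
The search from db2 is exhausted; no directed path reaches api1.

No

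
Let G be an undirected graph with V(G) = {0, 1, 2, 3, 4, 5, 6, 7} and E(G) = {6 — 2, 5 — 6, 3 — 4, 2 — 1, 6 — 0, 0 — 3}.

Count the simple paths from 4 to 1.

4–3–0–6–2–1

1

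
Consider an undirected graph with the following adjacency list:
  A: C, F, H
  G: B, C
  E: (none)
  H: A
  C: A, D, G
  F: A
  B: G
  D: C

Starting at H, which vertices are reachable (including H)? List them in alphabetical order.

Start at H.
Its neighbours: A.
Then their neighbours: C, F.
Then next layer: D, G.
Then next layer: B.
Nothing further is reachable.

A, B, C, D, F, G, H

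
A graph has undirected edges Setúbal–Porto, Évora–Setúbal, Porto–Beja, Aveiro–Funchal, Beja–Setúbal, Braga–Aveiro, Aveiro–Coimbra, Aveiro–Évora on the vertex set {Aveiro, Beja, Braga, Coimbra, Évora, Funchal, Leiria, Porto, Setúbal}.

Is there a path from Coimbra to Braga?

Explore from Coimbra.
Distance 1: reach Aveiro.
Distance 2: reach Braga, Évora, Funchal.
Found Braga.

Yes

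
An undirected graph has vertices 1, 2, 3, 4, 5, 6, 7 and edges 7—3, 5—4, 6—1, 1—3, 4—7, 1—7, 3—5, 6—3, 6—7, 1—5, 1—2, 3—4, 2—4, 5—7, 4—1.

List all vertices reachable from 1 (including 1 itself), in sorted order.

Start at 1.
Its neighbours: 2, 3, 4, 5, 6, 7.
Every vertex is now reached.

1, 2, 3, 4, 5, 6, 7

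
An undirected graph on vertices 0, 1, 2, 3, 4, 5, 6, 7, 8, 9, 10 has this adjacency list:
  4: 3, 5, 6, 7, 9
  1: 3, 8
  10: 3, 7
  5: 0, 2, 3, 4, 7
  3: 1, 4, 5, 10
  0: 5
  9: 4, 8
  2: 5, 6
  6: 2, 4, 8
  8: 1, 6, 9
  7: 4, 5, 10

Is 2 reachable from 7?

Yes

Explore from 7.
Distance 1: reach 4, 5, 10.
Distance 2: reach 0, 2, 3, 6, 9.
Found 2.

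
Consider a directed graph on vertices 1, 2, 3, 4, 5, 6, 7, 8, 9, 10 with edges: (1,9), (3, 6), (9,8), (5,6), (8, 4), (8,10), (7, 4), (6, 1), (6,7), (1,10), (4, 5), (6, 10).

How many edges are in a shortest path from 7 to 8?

Distance 0: 7.
Distance 1: 4.
Distance 2: 5.
Distance 3: 6.
Distance 4: 1, 10.
Distance 5: 9.
Distance 6: 8 — contains 8.

6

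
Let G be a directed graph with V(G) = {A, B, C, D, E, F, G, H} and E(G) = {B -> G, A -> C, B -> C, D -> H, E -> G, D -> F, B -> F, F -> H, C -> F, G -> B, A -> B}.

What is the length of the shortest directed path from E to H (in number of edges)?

Distance 0: E.
Distance 1: G.
Distance 2: B.
Distance 3: C, F.
Distance 4: H — contains H.

4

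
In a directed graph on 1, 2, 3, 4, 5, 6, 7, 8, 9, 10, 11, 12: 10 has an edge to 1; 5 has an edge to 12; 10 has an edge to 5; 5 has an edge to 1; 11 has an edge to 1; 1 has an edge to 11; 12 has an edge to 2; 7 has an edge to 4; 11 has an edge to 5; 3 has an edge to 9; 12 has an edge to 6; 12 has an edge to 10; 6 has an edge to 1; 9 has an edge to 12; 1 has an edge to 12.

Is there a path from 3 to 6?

Yes

Explore from 3.
Distance 1: reach 9.
Distance 2: reach 12.
Distance 3: reach 2, 6, 10.
Found 6.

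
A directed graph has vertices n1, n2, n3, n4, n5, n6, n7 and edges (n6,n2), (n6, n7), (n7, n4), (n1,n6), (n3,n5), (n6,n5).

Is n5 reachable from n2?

n2 has no outgoing edges, so nothing is reachable from it.

No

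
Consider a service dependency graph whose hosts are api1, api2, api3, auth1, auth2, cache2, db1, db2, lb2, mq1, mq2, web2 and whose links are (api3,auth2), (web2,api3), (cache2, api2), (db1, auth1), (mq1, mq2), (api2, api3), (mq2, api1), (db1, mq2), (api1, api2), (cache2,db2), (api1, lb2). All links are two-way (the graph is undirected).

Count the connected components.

1

From api1: component {api1, api2, api3, auth1, auth2, cache2, db1, db2, lb2, mq1, mq2, web2}.
That's 1 component.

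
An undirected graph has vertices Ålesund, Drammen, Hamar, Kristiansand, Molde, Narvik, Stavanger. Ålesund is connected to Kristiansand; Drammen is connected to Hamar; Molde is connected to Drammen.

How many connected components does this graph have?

From Ålesund: component {Ålesund, Kristiansand}.
From Drammen: component {Drammen, Hamar, Molde}.
From Narvik: component {Narvik}.
From Stavanger: component {Stavanger}.
That's 4 components.

4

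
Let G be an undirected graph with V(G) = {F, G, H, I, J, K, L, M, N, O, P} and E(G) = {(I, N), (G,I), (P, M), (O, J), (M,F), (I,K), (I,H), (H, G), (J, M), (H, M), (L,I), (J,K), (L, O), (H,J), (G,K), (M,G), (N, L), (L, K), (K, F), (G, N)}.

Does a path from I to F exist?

Explore from I.
Distance 1: reach G, H, K, L, N.
Distance 2: reach F, J, M, O.
Found F.

Yes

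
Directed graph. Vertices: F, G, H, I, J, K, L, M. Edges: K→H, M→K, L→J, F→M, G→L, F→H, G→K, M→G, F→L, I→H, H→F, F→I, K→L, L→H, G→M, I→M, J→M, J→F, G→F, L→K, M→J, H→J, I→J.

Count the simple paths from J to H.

26

J→F→H
J→F→I→H
J→F→I→M→G→K→H
J→F→I→M→G→K→L→H
J→F→I→M→G→L→H
J→F→I→M→G→L→K→H
J→F→I→M→K→H
J→F→I→M→K→L→H
... and 18 more.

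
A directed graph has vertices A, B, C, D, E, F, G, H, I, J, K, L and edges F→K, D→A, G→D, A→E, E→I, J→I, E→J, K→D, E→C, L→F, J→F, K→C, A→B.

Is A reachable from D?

Yes

Explore from D.
Distance 1: reach A.
Found A.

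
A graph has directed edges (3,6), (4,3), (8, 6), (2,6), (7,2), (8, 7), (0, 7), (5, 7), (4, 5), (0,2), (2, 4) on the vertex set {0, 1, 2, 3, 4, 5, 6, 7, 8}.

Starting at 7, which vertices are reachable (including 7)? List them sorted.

2, 3, 4, 5, 6, 7

Start at 7.
Its neighbours: 2.
Then their neighbours: 4, 6.
Then next layer: 3, 5.
Nothing further is reachable.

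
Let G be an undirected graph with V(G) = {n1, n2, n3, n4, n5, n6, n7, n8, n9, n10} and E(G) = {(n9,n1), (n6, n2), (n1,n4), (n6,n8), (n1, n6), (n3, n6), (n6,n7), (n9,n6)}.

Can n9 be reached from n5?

No

n5 has no edges, so nothing is reachable from it.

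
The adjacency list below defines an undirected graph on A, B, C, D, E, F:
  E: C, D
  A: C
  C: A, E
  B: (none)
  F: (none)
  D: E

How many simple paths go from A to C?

1

A–C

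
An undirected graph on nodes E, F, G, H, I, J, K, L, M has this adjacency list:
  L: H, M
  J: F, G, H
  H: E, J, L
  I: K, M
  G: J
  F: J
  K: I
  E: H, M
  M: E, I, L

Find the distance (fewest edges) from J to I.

4

Distance 0: J.
Distance 1: F, G, H.
Distance 2: E, L.
Distance 3: M.
Distance 4: I — contains I.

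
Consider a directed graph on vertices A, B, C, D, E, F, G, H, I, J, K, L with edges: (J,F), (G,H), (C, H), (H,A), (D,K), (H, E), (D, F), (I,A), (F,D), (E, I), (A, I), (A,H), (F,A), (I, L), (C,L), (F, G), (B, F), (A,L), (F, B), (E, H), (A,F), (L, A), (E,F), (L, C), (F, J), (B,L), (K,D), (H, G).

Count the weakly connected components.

From A: component {A, B, C, D, E, F, G, H, I, J, K, L}.
That's 1 component.

1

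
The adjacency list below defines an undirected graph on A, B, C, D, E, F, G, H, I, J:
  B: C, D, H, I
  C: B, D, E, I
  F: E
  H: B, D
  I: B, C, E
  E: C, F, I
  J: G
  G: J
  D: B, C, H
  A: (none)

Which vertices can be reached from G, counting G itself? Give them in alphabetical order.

G, J

Start at G.
Its neighbours: J.
Nothing further is reachable.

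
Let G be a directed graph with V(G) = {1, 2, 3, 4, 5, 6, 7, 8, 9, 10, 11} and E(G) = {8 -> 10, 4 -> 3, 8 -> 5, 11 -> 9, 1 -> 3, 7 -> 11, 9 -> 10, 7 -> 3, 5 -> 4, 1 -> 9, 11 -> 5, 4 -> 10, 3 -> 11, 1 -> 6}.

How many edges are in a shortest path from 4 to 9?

3

Distance 0: 4.
Distance 1: 3, 10.
Distance 2: 11.
Distance 3: 5, 9 — contains 9.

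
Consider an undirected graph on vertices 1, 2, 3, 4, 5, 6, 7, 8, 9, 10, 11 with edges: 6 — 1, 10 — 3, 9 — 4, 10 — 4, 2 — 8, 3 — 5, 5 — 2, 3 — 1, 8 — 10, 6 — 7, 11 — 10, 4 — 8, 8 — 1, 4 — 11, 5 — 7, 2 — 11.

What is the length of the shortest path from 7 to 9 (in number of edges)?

5

Distance 0: 7.
Distance 1: 5, 6.
Distance 2: 1, 2, 3.
Distance 3: 8, 10, 11.
Distance 4: 4.
Distance 5: 9 — contains 9.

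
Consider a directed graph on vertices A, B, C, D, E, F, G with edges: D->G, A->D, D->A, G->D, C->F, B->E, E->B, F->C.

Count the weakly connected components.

From A: component {A, D, G}.
From B: component {B, E}.
From C: component {C, F}.
That's 3 components.

3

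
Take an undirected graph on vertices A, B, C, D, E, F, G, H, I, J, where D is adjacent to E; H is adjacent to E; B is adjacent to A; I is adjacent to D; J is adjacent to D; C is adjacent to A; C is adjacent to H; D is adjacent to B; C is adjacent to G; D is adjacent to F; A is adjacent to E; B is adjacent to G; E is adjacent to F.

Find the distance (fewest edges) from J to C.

4

Distance 0: J.
Distance 1: D.
Distance 2: B, E, F, I.
Distance 3: A, G, H.
Distance 4: C — contains C.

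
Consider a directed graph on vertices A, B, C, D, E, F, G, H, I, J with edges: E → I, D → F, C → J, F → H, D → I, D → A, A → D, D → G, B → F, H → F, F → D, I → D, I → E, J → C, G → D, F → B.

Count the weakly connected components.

2

From A: component {A, B, D, E, F, G, H, I}.
From C: component {C, J}.
That's 2 components.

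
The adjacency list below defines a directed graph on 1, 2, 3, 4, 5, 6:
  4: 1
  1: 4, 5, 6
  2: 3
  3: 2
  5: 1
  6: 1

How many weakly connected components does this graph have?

From 1: component {1, 4, 5, 6}.
From 2: component {2, 3}.
That's 2 components.

2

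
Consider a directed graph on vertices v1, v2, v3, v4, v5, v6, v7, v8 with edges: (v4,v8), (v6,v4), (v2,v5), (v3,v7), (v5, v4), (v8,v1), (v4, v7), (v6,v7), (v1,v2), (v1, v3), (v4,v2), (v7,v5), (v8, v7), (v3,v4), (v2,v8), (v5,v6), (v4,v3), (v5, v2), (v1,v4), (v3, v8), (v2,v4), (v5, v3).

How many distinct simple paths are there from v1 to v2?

v1→v2
v1→v3→v4→v2
v1→v3→v4→v7→v5→v2
v1→v3→v4→v8→v7→v5→v2
v1→v3→v7→v5→v2
v1→v3→v7→v5→v4→v2
v1→v3→v7→v5→v6→v4→v2
v1→v3→v8→v7→v5→v2
v1→v3→v8→v7→v5→v4→v2
v1→v3→v8→v7→v5→v6→v4→v2
v1→v4→v2
v1→v4→v3→v7→v5→v2
v1→v4→v3→v8→v7→v5→v2
v1→v4→v7→v5→v2
v1→v4→v8→v7→v5→v2

15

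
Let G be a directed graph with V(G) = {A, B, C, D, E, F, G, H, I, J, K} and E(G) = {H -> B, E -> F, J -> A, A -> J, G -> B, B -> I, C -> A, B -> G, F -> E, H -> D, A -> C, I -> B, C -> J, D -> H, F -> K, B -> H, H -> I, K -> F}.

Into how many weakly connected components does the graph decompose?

From A: component {A, C, J}.
From B: component {B, D, G, H, I}.
From E: component {E, F, K}.
That's 3 components.

3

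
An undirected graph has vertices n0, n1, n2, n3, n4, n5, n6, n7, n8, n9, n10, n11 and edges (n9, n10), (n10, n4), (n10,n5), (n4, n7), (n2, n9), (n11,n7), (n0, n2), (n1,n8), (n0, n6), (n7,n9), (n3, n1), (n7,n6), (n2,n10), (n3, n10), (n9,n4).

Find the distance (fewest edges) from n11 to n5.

4

Distance 0: n11.
Distance 1: n7.
Distance 2: n4, n6, n9.
Distance 3: n0, n2, n10.
Distance 4: n3, n5 — contains n5.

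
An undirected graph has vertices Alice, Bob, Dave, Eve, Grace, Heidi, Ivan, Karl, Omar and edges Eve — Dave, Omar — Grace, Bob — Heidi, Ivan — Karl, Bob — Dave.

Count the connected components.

From Alice: component {Alice}.
From Bob: component {Bob, Dave, Eve, Heidi}.
From Grace: component {Grace, Omar}.
From Ivan: component {Ivan, Karl}.
That's 4 components.

4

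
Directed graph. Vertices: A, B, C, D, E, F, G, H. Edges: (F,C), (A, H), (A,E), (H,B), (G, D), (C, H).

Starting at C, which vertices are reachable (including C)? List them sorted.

Start at C.
Its neighbours: H.
Then their neighbours: B.
Nothing further is reachable.

B, C, H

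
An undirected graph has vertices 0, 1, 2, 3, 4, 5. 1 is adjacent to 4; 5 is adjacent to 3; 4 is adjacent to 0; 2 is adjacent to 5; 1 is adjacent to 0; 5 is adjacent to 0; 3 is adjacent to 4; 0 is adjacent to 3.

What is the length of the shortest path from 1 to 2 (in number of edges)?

3

Distance 0: 1.
Distance 1: 0, 4.
Distance 2: 3, 5.
Distance 3: 2 — contains 2.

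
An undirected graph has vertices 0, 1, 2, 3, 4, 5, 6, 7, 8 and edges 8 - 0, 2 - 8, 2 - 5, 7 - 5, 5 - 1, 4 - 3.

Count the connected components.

3

From 0: component {0, 1, 2, 5, 7, 8}.
From 3: component {3, 4}.
From 6: component {6}.
That's 3 components.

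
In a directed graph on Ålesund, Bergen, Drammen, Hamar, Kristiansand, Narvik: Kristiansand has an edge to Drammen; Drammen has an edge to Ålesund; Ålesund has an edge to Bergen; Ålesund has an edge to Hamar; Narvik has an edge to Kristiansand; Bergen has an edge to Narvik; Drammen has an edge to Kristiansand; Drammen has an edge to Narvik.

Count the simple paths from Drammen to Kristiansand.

Drammen→Ålesund→Bergen→Narvik→Kristiansand
Drammen→Kristiansand
Drammen→Narvik→Kristiansand

3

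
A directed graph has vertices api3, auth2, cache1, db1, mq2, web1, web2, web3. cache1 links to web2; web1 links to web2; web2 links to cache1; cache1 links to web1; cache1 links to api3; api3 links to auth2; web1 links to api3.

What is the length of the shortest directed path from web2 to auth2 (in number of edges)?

3

Distance 0: web2.
Distance 1: cache1.
Distance 2: api3, web1.
Distance 3: auth2 — contains auth2.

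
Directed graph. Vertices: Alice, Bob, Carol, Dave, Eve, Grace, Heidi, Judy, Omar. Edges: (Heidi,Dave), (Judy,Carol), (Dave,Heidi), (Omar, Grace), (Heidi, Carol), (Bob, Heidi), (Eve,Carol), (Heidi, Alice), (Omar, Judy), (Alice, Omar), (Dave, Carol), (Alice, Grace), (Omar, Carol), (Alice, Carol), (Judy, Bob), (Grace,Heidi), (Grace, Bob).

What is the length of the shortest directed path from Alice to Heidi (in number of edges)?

2

Distance 0: Alice.
Distance 1: Carol, Grace, Omar.
Distance 2: Bob, Heidi, Judy — contains Heidi.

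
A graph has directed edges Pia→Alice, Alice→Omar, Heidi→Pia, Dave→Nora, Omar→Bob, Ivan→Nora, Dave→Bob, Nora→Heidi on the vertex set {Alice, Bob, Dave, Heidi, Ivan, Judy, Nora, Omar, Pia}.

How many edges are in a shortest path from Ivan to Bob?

6

Distance 0: Ivan.
Distance 1: Nora.
Distance 2: Heidi.
Distance 3: Pia.
Distance 4: Alice.
Distance 5: Omar.
Distance 6: Bob — contains Bob.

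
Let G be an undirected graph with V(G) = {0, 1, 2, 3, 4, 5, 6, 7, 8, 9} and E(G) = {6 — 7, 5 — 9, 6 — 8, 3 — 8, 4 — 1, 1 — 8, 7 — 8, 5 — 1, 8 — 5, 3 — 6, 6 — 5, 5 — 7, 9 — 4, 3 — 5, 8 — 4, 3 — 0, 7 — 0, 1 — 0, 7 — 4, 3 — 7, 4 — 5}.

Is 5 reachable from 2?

2 has no edges, so nothing is reachable from it.

No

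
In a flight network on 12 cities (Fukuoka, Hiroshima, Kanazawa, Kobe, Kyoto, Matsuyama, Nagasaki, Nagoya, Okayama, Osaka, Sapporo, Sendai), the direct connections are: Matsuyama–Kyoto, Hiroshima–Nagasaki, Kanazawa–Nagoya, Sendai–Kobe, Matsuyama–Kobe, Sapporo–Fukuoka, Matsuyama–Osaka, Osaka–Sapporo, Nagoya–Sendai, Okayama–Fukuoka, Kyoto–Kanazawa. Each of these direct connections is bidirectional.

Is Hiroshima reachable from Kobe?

No

Explore from Kobe.
Distance 1: reach Matsuyama, Sendai.
Distance 2: reach Kyoto, Nagoya, Osaka.
Distance 3: reach Kanazawa, Sapporo.
Distance 4: reach Fukuoka.
Distance 5: reach Okayama.
The search is exhausted without reaching Hiroshima; it lies in a different component.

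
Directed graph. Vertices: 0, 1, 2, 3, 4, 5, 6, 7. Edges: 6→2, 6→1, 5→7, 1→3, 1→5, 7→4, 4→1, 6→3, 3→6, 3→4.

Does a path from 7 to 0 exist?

No

Explore from 7.
Distance 1: reach 4.
Distance 2: reach 1.
Distance 3: reach 3, 5.
Distance 4: reach 6.
Distance 5: reach 2.
The search from 7 is exhausted; no directed path reaches 0.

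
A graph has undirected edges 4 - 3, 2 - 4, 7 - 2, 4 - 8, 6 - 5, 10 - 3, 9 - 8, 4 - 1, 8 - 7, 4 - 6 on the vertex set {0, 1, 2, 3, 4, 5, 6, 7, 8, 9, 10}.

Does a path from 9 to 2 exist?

Yes

Explore from 9.
Distance 1: reach 8.
Distance 2: reach 4, 7.
Distance 3: reach 1, 2, 3, 6.
Found 2.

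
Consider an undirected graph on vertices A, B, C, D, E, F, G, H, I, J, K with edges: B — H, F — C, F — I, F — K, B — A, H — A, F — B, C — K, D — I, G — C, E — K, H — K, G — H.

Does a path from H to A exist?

Yes

Explore from H.
Distance 1: reach A, B, G, K.
Found A.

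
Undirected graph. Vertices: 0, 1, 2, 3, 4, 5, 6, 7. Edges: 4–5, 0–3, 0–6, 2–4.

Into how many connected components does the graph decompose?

4

From 0: component {0, 3, 6}.
From 1: component {1}.
From 2: component {2, 4, 5}.
From 7: component {7}.
That's 4 components.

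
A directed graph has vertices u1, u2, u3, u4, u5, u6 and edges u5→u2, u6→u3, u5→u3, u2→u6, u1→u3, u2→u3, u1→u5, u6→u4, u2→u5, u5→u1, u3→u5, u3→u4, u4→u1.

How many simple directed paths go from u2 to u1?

u2→u3→u4→u1
u2→u3→u5→u1
u2→u5→u1
u2→u5→u3→u4→u1
u2→u6→u3→u4→u1
u2→u6→u3→u5→u1
u2→u6→u4→u1

7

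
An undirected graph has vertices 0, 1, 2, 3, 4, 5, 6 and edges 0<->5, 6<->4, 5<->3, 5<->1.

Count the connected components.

From 0: component {0, 1, 3, 5}.
From 2: component {2}.
From 4: component {4, 6}.
That's 3 components.

3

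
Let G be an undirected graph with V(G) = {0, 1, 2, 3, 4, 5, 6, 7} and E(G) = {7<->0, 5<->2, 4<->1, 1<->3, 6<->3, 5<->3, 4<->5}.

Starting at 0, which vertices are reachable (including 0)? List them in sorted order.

0, 7

Start at 0.
Its neighbours: 7.
Nothing further is reachable.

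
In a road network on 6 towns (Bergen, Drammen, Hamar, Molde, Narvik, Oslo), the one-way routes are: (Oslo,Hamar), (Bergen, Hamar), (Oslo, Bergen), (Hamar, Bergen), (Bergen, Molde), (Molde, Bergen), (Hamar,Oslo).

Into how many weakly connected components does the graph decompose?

From Bergen: component {Bergen, Hamar, Molde, Oslo}.
From Drammen: component {Drammen}.
From Narvik: component {Narvik}.
That's 3 components.

3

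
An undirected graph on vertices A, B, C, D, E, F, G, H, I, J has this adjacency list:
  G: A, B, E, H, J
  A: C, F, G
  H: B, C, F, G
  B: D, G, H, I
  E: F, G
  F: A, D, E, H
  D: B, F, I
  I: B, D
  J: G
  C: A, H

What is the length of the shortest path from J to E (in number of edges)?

2

Distance 0: J.
Distance 1: G.
Distance 2: A, B, E, H — contains E.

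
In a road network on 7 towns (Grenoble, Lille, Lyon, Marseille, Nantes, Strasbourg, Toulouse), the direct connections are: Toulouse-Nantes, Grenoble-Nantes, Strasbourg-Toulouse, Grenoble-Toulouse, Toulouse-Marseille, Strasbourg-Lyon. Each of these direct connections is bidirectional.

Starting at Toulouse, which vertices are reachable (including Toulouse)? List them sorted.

Grenoble, Lyon, Marseille, Nantes, Strasbourg, Toulouse

Start at Toulouse.
Its neighbours: Grenoble, Marseille, Nantes, Strasbourg.
Then their neighbours: Lyon.
Nothing further is reachable.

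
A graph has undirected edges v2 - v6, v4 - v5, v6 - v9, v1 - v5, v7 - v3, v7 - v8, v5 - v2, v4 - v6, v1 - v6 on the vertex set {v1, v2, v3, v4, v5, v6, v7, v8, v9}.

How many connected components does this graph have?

From v1: component {v1, v2, v4, v5, v6, v9}.
From v3: component {v3, v7, v8}.
That's 2 components.

2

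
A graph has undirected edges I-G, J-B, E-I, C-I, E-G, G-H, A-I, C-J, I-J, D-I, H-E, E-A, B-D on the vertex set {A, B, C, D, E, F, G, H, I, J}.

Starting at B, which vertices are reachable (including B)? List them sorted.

A, B, C, D, E, G, H, I, J

Start at B.
Its neighbours: D, J.
Then their neighbours: C, I.
Then next layer: A, E, G.
Then next layer: H.
Nothing further is reachable.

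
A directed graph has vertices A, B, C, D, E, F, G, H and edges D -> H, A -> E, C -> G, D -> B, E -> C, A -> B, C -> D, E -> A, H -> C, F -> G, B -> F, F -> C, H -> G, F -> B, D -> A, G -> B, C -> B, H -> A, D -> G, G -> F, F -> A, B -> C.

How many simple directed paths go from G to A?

10

G→B→C→D→A
G→B→C→D→H→A
G→B→F→A
G→B→F→C→D→A
G→B→F→C→D→H→A
G→F→A
G→F→B→C→D→A
G→F→B→C→D→H→A
G→F→C→D→A
G→F→C→D→H→A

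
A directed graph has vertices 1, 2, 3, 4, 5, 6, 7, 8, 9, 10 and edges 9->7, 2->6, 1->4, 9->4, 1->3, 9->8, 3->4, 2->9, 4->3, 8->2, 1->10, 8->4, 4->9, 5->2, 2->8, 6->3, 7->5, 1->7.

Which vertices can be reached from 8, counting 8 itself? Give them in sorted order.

2, 3, 4, 5, 6, 7, 8, 9

Start at 8.
Its neighbours: 2, 4.
Then their neighbours: 3, 6, 9.
Then next layer: 7.
Then next layer: 5.
Nothing further is reachable.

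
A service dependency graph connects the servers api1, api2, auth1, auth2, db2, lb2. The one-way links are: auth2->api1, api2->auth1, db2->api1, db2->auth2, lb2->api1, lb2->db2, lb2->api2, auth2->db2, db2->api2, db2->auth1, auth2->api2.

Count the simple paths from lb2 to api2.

3

lb2→api2
lb2→db2→api2
lb2→db2→auth2→api2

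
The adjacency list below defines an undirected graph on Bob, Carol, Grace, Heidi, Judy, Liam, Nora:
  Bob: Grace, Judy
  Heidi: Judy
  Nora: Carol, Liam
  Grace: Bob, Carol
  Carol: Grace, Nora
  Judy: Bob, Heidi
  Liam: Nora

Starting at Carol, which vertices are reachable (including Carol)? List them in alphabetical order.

Start at Carol.
Its neighbours: Grace, Nora.
Then their neighbours: Bob, Liam.
Then next layer: Judy.
Then next layer: Heidi.
Every vertex is now reached.

Bob, Carol, Grace, Heidi, Judy, Liam, Nora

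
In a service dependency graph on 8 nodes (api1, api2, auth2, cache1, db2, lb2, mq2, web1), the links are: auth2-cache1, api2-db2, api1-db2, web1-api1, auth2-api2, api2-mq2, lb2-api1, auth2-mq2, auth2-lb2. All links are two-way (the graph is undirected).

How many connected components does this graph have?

1

From api1: component {api1, api2, auth2, cache1, db2, lb2, mq2, web1}.
That's 1 component.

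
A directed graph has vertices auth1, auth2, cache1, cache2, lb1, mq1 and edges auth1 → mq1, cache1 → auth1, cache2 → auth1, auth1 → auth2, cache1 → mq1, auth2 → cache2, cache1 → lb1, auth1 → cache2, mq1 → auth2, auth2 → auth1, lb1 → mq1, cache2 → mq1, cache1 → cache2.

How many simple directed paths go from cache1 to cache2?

8

cache1→auth1→auth2→cache2
cache1→auth1→cache2
cache1→auth1→mq1→auth2→cache2
cache1→cache2
cache1→lb1→mq1→auth2→auth1→cache2
cache1→lb1→mq1→auth2→cache2
cache1→mq1→auth2→auth1→cache2
cache1→mq1→auth2→cache2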